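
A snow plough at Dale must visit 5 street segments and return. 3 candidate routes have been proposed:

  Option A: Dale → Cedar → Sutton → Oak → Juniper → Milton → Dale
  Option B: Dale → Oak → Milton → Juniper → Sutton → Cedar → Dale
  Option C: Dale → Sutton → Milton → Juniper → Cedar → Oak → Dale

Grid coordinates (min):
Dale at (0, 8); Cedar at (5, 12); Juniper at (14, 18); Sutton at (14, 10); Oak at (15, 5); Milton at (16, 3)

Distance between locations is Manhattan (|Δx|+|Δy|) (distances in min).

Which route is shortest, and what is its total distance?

Option A: 9 + 11 + 6 + 14 + 17 + 21 = 78
Option B: 18 + 3 + 17 + 8 + 11 + 9 = 66
Option C: 16 + 9 + 17 + 15 + 17 + 18 = 92

66 min — Option B is the shortest.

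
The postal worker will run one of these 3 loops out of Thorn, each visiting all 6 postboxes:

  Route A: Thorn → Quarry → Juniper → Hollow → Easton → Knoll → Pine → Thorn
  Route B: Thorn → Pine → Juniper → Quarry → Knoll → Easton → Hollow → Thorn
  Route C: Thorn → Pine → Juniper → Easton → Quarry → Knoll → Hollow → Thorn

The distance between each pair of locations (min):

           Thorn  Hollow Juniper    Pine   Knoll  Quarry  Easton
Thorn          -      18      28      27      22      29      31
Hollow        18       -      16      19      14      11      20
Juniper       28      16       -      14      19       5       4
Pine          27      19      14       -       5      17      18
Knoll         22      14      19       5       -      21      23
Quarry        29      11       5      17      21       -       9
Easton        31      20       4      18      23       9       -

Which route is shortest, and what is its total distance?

Route A: 29 + 5 + 16 + 20 + 23 + 5 + 27 = 125
Route B: 27 + 14 + 5 + 21 + 23 + 20 + 18 = 128
Route C: 27 + 14 + 4 + 9 + 21 + 14 + 18 = 107

107 min — Route C is the shortest.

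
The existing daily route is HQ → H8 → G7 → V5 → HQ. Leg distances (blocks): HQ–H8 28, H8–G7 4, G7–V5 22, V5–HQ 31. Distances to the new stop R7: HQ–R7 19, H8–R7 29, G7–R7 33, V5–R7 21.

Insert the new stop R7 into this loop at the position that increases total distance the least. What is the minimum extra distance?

Insertion cost between consecutive stops i–j is d(i,R7) + d(R7,j) − d(i,j):
  between HQ and H8: 19 + 29 − 28 = 20
  between H8 and G7: 29 + 33 − 4 = 58
  between G7 and V5: 33 + 21 − 22 = 32
  between V5 and HQ: 21 + 19 − 31 = 9
Cheapest insertion is between V5 and HQ, adding 9.
New total = 85 + 9 = 94.

Adding 9 blocks by placing R7 on the V5–HQ leg.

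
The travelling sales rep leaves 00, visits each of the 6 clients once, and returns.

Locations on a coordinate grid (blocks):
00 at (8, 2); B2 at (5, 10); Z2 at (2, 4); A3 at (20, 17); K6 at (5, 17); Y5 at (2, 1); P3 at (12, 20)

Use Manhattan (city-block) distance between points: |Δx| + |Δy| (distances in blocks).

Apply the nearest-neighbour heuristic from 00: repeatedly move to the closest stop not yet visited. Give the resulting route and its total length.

00 → [Y5:7 / Z2:8 / B2:11 / K6:18 / P3:22 / A3:27] → Y5 (7)
Y5 → [Z2:3 / B2:12 / K6:19 / P3:29 / A3:34] → Z2 (3)
Z2 → [B2:9 / K6:16 / P3:26 / A3:31] → B2 (9)
B2 → [K6:7 / P3:17 / A3:22] → K6 (7)
K6 → [P3:10 / A3:15] → P3 (10)
P3 → [A3:11] → A3 (11)
Return A3→00: 27.
Total = 7 + 3 + 9 + 7 + 10 + 11 + 27 = 74.

74 blocks along 00 → Y5 → Z2 → B2 → K6 → P3 → A3 → 00.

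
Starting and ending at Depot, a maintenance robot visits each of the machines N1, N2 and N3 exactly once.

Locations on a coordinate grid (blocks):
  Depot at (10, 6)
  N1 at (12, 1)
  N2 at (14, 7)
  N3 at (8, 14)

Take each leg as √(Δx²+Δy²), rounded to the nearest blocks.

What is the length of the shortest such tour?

Minimum total distance: 28 blocks.

There are 3 distinct closed tours to check (reversals are equivalent).
Depot - N1 - N2 - N3 - Depot: 5+6+9+8 = 28
Depot - N1 - N3 - N2 - Depot: 5+14+9+4 = 32
Depot - N2 - N1 - N3 - Depot: 4+6+14+8 = 32
The minimum is 28.
One optimal route: Depot → N1 → N2 → N3 → Depot (or its reverse).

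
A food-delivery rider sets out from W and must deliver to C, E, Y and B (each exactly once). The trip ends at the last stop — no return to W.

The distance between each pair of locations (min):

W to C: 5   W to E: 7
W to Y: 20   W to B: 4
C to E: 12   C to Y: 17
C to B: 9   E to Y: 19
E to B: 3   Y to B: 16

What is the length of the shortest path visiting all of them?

There are 4! = 24 possible orderings.
W - C - E - Y - B: 5+12+19+16 = 52
W - C - E - B - Y: 5+12+3+16 = 36
W - C - Y - E - B: 5+17+19+3 = 44
W - C - Y - B - E: 5+17+16+3 = 41
W - C - B - E - Y: 5+9+3+19 = 36
W - C - B - Y - E: 5+9+16+19 = 49
W - E - C - Y - B: 7+12+17+16 = 52
W - E - C - B - Y: 7+12+9+16 = 44
W - E - Y - C - B: 7+19+17+9 = 52
W - E - Y - B - C: 7+19+16+9 = 51
W - E - B - C - Y: 7+3+9+17 = 36
W - E - B - Y - C: 7+3+16+17 = 43
W - Y - C - E - B: 20+17+12+3 = 52
W - Y - C - B - E: 20+17+9+3 = 49
… (10 more)
The minimum is 36.
One shortest path: W → C → E → B → Y.

Minimum one-way distance = 36 min.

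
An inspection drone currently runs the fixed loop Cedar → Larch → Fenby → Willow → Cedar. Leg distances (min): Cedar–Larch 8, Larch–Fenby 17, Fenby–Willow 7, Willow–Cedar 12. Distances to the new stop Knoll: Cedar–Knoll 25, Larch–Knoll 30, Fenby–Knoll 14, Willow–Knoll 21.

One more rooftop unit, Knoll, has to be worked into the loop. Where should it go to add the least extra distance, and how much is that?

Insertion cost between consecutive stops i–j is d(i,Knoll) + d(Knoll,j) − d(i,j):
  between Cedar and Larch: 25 + 30 − 8 = 47
  between Larch and Fenby: 30 + 14 − 17 = 27
  between Fenby and Willow: 14 + 21 − 7 = 28
  between Willow and Cedar: 21 + 25 − 12 = 34
Cheapest insertion is between Larch and Fenby, adding 27.
New total = 44 + 27 = 71.

+27 min — insert Knoll between Larch and Fenby.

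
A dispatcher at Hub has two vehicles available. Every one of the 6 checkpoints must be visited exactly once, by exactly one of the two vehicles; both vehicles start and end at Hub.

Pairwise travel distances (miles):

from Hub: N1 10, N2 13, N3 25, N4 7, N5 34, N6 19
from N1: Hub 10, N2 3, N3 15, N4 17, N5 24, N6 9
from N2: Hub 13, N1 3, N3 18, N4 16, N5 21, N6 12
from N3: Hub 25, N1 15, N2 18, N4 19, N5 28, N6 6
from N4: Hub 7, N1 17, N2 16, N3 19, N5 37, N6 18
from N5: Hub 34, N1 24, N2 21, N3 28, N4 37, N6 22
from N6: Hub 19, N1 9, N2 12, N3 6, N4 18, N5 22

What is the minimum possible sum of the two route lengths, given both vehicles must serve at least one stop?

Minimum combined distance: 101 miles.

There are 2^5 − 1 = 31 ways to divide the 6 stops into two non-empty groups. For each, the best each vehicle can do is its own shortest tour through its group:
  {N1} + {N2, N3, N4, N5, N6}: 20 + 88 = 108
  {N2} + {N1, N3, N4, N5, N6}: 26 + 88 = 114
  {N1, N2} + {N3, N4, N5, N6}: 26 + 88 = 114
  {N3} + {N1, N2, N4, N5, N6}: 50 + 81 = 131
  {N1, N3} + {N2, N4, N5, N6}: 50 + 81 = 131
  {N2, N3} + {N1, N4, N5, N6}: 56 + 81 = 137
  … (31 splits in total)
  {N4} + {N1, N2, N3, N5, N6}: 14 + 87 = 101  ← best
Best: vehicle 1 Hub → N4 → Hub = 14; vehicle 2 Hub → N1 → N2 → N5 → N3 → N6 → Hub = 87; combined 101.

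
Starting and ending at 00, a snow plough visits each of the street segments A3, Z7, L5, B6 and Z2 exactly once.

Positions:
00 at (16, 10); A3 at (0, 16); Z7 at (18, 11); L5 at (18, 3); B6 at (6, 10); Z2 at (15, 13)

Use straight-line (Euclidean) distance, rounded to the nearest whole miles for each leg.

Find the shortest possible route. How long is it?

Shortest round trip = 50 miles.

With 5 stops there are 5!/2 = 60 distinct round trips (a route and its reverse cost the same).
00-A3-Z7-L5-B6-Z2-00: 17+19+8+14+9+3 = 70
00-A3-Z7-L5-Z2-B6-00: 17+19+8+10+9+10 = 73
00-A3-Z7-B6-L5-Z2-00: 17+19+12+14+10+3 = 75
00-A3-Z7-B6-Z2-L5-00: 17+19+12+9+10+7 = 74
00-A3-Z7-Z2-L5-B6-00: 17+19+4+10+14+10 = 74
00-A3-Z7-Z2-B6-L5-00: 17+19+4+9+14+7 = 70
00-A3-L5-Z7-B6-Z2-00: 17+22+8+12+9+3 = 71
00-A3-L5-Z7-Z2-B6-00: 17+22+8+4+9+10 = 70
00-A3-L5-B6-Z7-Z2-00: 17+22+14+12+4+3 = 72
00-A3-L5-B6-Z2-Z7-00: 17+22+14+9+4+2 = 68
00-A3-L5-Z2-Z7-B6-00: 17+22+10+4+12+10 = 75
00-A3-L5-Z2-B6-Z7-00: 17+22+10+9+12+2 = 72
00-A3-B6-Z7-L5-Z2-00: 17+8+12+8+10+3 = 58
00-A3-B6-Z7-Z2-L5-00: 17+8+12+4+10+7 = 58
… (46 more)
00-Z7-L5-B6-A3-Z2-00: 2+8+14+8+15+3 = 50  ← best
The minimum is 50.
One optimal route: 00 → Z7 → L5 → B6 → A3 → Z2 → 00 (or its reverse).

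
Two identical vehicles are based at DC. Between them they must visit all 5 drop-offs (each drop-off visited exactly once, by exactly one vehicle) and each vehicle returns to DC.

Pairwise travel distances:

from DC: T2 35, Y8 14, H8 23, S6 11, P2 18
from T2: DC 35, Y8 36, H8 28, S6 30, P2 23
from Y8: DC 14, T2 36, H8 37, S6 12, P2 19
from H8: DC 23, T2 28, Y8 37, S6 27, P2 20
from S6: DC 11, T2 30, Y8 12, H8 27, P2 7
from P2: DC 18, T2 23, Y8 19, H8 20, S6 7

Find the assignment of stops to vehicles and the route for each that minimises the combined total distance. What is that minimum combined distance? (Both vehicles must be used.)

120 — the smallest possible combined total.

There are 2^4 − 1 = 15 ways to divide the 5 stops into two non-empty groups. For each, the best each vehicle can do is its own shortest tour through its group:
  {T2} + {Y8, H8, S6, P2}: 70 + 76 = 146
  {Y8} + {T2, H8, S6, P2}: 28 + 92 = 120
  {T2, Y8} + {H8, S6, P2}: 85 + 61 = 146
  {H8} + {T2, Y8, S6, P2}: 46 + 91 = 137
  {T2, H8} + {Y8, S6, P2}: 86 + 51 = 137
  {Y8, H8} + {T2, S6, P2}: 74 + 76 = 150
  … (15 splits in total)
Best: vehicle 1 DC → Y8 → DC = 28; vehicle 2 DC → H8 → T2 → P2 → S6 → DC = 92; combined 120.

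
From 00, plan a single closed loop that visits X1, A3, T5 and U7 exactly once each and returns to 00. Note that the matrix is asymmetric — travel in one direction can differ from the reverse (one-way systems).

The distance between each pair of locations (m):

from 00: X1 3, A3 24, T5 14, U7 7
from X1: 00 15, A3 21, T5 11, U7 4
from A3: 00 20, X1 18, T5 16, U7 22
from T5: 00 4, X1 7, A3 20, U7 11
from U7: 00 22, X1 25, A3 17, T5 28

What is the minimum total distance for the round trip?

Shortest round trip = 44 m.

00 → X1 → A3 → T5 → U7 → 00: 3+21+16+11+22 = 73
00 → X1 → A3 → U7 → T5 → 00: 3+21+22+28+4 = 78
00 → X1 → T5 → A3 → U7 → 00: 3+11+20+22+22 = 78
00 → X1 → T5 → U7 → A3 → 00: 3+11+11+17+20 = 62
00 → X1 → U7 → A3 → T5 → 00: 3+4+17+16+4 = 44
00 → X1 → U7 → T5 → A3 → 00: 3+4+28+20+20 = 75
00 → A3 → X1 → T5 → U7 → 00: 24+18+11+11+22 = 86
00 → A3 → X1 → U7 → T5 → 00: 24+18+4+28+4 = 78
00 → A3 → T5 → X1 → U7 → 00: 24+16+7+4+22 = 73
00 → A3 → T5 → U7 → X1 → 00: 24+16+11+25+15 = 91
00 → A3 → U7 → X1 → T5 → 00: 24+22+25+11+4 = 86
00 → A3 → U7 → T5 → X1 → 00: 24+22+28+7+15 = 96
00 → T5 → X1 → A3 → U7 → 00: 14+7+21+22+22 = 86
00 → T5 → X1 → U7 → A3 → 00: 14+7+4+17+20 = 62
… (10 more)
The minimum is 44.
One optimal route: 00 → X1 → U7 → A3 → T5 → 00.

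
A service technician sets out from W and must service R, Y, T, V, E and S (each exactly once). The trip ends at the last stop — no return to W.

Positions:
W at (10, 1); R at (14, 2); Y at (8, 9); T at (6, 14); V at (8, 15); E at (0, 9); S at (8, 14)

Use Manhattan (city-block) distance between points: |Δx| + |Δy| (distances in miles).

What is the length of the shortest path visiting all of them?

There are 6! = 720 possible orderings.
W - R - Y - T - V - E - S: 5+13+7+3+14+13 = 55
W - R - Y - T - V - S - E: 5+13+7+3+1+13 = 42
W - R - Y - T - E - V - S: 5+13+7+11+14+1 = 51
W - R - Y - T - E - S - V: 5+13+7+11+13+1 = 50
W - R - Y - T - S - V - E: 5+13+7+2+1+14 = 42
W - R - Y - T - S - E - V: 5+13+7+2+13+14 = 54
W - R - Y - V - T - E - S: 5+13+6+3+11+13 = 51
W - R - Y - V - T - S - E: 5+13+6+3+2+13 = 42
… (712 more)
W - R - Y - V - S - T - E: 5+13+6+1+2+11 = 38  ← best
The minimum is 38.
One shortest path: W → R → Y → V → S → T → E.

38 miles — the minimum one-way total.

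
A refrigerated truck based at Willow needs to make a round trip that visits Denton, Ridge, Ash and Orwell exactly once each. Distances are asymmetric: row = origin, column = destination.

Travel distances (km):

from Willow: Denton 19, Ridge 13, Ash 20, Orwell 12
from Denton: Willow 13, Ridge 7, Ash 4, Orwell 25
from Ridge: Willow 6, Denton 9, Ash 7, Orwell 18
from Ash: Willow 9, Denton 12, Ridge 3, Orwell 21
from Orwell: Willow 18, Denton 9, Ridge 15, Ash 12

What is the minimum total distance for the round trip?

Shortest round trip = 34 km.

Willow-Denton-Ridge-Ash-Orwell-Willow: 19+7+7+21+18 = 72
Willow-Denton-Ridge-Orwell-Ash-Willow: 19+7+18+12+9 = 65
Willow-Denton-Ash-Ridge-Orwell-Willow: 19+4+3+18+18 = 62
Willow-Denton-Ash-Orwell-Ridge-Willow: 19+4+21+15+6 = 65
Willow-Denton-Orwell-Ridge-Ash-Willow: 19+25+15+7+9 = 75
Willow-Denton-Orwell-Ash-Ridge-Willow: 19+25+12+3+6 = 65
Willow-Ridge-Denton-Ash-Orwell-Willow: 13+9+4+21+18 = 65
Willow-Ridge-Denton-Orwell-Ash-Willow: 13+9+25+12+9 = 68
Willow-Ridge-Ash-Denton-Orwell-Willow: 13+7+12+25+18 = 75
Willow-Ridge-Ash-Orwell-Denton-Willow: 13+7+21+9+13 = 63
Willow-Ridge-Orwell-Denton-Ash-Willow: 13+18+9+4+9 = 53
Willow-Ridge-Orwell-Ash-Denton-Willow: 13+18+12+12+13 = 68
Willow-Ash-Denton-Ridge-Orwell-Willow: 20+12+7+18+18 = 75
Willow-Ash-Denton-Orwell-Ridge-Willow: 20+12+25+15+6 = 78
… (10 more)
Willow-Orwell-Denton-Ash-Ridge-Willow: 12+9+4+3+6 = 34  ← best
The minimum is 34.
One optimal route: Willow → Orwell → Denton → Ash → Ridge → Willow.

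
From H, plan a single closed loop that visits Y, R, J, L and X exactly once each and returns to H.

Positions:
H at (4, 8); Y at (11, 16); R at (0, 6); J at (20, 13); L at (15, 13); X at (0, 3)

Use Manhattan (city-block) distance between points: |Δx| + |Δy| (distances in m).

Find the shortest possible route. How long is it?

H - Y - R - J - L - X - H: 15+21+27+5+25+9 = 102
H - Y - R - J - X - L - H: 15+21+27+30+25+16 = 134
H - Y - R - L - J - X - H: 15+21+22+5+30+9 = 102
H - Y - R - L - X - J - H: 15+21+22+25+30+21 = 134
H - Y - R - X - J - L - H: 15+21+3+30+5+16 = 90
H - Y - R - X - L - J - H: 15+21+3+25+5+21 = 90
H - Y - J - R - L - X - H: 15+12+27+22+25+9 = 110
H - Y - J - R - X - L - H: 15+12+27+3+25+16 = 98
H - Y - J - L - R - X - H: 15+12+5+22+3+9 = 66
H - Y - J - L - X - R - H: 15+12+5+25+3+6 = 66
H - Y - J - X - R - L - H: 15+12+30+3+22+16 = 98
H - Y - J - X - L - R - H: 15+12+30+25+22+6 = 110
H - Y - L - R - J - X - H: 15+7+22+27+30+9 = 110
H - Y - L - R - X - J - H: 15+7+22+3+30+21 = 98
… (46 more)
The minimum is 66.
One optimal route: H → Y → J → L → R → X → H (or its reverse).

Shortest round trip = 66 m.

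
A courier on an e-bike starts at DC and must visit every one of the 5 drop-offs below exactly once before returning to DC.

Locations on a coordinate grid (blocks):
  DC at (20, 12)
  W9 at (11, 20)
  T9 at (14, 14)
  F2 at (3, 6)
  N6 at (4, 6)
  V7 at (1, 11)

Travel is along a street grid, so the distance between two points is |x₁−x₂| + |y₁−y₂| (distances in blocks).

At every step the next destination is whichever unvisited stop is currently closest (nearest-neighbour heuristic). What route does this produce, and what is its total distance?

From DC: distances to unvisited — T9=8, W9=17, V7=20, N6=22, F2=23. Nearest is T9 (8).
From T9: distances to unvisited — W9=9, V7=16, N6=18, F2=19. Nearest is W9 (9).
From W9: distances to unvisited — V7=19, N6=21, F2=22. Nearest is V7 (19).
From V7: distances to unvisited — F2=7, N6=8. Nearest is F2 (7).
From F2: distances to unvisited — N6=1. Nearest is N6 (1).
Return N6→DC: 22.
Total = 8 + 9 + 19 + 7 + 1 + 22 = 66.

Total distance 66 blocks via the nearest-neighbour route DC → T9 → W9 → V7 → F2 → N6 → DC.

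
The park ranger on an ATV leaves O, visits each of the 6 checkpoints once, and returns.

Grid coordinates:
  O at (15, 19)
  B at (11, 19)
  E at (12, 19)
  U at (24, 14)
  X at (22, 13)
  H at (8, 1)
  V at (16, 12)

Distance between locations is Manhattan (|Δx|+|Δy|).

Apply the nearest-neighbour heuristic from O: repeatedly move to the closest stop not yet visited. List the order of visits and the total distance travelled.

From O: distances to unvisited — E=3, B=4, V=8, X=13, U=14, H=25. Nearest is E (3).
From E: distances to unvisited — B=1, V=11, X=16, U=17, H=22. Nearest is B (1).
From B: distances to unvisited — V=12, X=17, U=18, H=21. Nearest is V (12).
From V: distances to unvisited — X=7, U=10, H=19. Nearest is X (7).
From X: distances to unvisited — U=3, H=26. Nearest is U (3).
From U: distances to unvisited — H=29. Nearest is H (29).
Return H→O: 25.
Total = 3 + 1 + 12 + 7 + 3 + 29 + 25 = 80.

Total distance 80 via the nearest-neighbour route O → E → B → V → X → U → H → O.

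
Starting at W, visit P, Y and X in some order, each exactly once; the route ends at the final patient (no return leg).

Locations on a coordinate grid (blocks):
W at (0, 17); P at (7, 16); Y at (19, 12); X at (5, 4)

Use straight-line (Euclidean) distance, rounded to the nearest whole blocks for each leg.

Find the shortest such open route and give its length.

35 blocks — the minimum one-way total.

There are 3! = 6 possible orderings.
W→P→Y→X: 7+13+16 = 36
W→P→X→Y: 7+12+16 = 35
W→Y→P→X: 20+13+12 = 45
W→Y→X→P: 20+16+12 = 48
W→X→P→Y: 14+12+13 = 39
W→X→Y→P: 14+16+13 = 43
The minimum is 35.
One shortest path: W → P → X → Y.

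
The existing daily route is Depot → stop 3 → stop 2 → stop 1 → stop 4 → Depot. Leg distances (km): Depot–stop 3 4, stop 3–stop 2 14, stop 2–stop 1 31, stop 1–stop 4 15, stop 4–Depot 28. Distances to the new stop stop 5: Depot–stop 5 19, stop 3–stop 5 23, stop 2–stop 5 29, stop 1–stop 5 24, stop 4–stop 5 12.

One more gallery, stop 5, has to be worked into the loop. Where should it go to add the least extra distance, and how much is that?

Insertion cost between consecutive stops i–j is d(i,stop 5) + d(stop 5,j) − d(i,j):
  between Depot and stop 3: 19 + 23 − 4 = 38
  between stop 3 and stop 2: 23 + 29 − 14 = 38
  between stop 2 and stop 1: 29 + 24 − 31 = 22
  between stop 1 and stop 4: 24 + 12 − 15 = 21
  between stop 4 and Depot: 12 + 19 − 28 = 3
Cheapest insertion is between stop 4 and Depot, adding 3.
New total = 92 + 3 = 95.

+3 km — insert stop 5 between stop 4 and Depot.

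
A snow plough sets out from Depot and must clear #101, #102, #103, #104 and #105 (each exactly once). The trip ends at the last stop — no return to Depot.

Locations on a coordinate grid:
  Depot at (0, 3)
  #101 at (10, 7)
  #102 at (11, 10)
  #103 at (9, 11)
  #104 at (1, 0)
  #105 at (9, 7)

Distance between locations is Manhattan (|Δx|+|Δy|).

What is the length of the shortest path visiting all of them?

27 — the minimum one-way total.

There are 5! = 120 possible orderings.
Depot - #101 - #102 - #103 - #104 - #105: 14+4+3+19+15 = 55
Depot - #101 - #102 - #103 - #105 - #104: 14+4+3+4+15 = 40
Depot - #101 - #102 - #104 - #103 - #105: 14+4+20+19+4 = 61
Depot - #101 - #102 - #104 - #105 - #103: 14+4+20+15+4 = 57
Depot - #101 - #102 - #105 - #103 - #104: 14+4+5+4+19 = 46
Depot - #101 - #102 - #105 - #104 - #103: 14+4+5+15+19 = 57
Depot - #101 - #103 - #102 - #104 - #105: 14+5+3+20+15 = 57
Depot - #101 - #103 - #102 - #105 - #104: 14+5+3+5+15 = 42
Depot - #101 - #103 - #104 - #102 - #105: 14+5+19+20+5 = 63
Depot - #101 - #103 - #104 - #105 - #102: 14+5+19+15+5 = 58
Depot - #101 - #103 - #105 - #102 - #104: 14+5+4+5+20 = 48
Depot - #101 - #103 - #105 - #104 - #102: 14+5+4+15+20 = 58
Depot - #101 - #104 - #102 - #103 - #105: 14+16+20+3+4 = 57
Depot - #101 - #104 - #102 - #105 - #103: 14+16+20+5+4 = 59
… (106 more)
Depot - #104 - #105 - #101 - #102 - #103: 4+15+1+4+3 = 27  ← best
The minimum is 27.
One shortest path: Depot → #104 → #105 → #101 → #102 → #103.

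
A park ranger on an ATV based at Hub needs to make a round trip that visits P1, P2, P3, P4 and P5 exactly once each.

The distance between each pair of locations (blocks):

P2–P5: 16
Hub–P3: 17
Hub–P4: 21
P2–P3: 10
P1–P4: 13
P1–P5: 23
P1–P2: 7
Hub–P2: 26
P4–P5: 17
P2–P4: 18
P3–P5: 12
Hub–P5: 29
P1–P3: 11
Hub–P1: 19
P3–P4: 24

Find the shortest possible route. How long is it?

86 blocks — the shortest possible round trip.

Hub-P1-P2-P3-P4-P5-Hub: 19+7+10+24+17+29 = 106
Hub-P1-P2-P3-P5-P4-Hub: 19+7+10+12+17+21 = 86
Hub-P1-P2-P4-P3-P5-Hub: 19+7+18+24+12+29 = 109
Hub-P1-P2-P4-P5-P3-Hub: 19+7+18+17+12+17 = 90
Hub-P1-P2-P5-P3-P4-Hub: 19+7+16+12+24+21 = 99
Hub-P1-P2-P5-P4-P3-Hub: 19+7+16+17+24+17 = 100
Hub-P1-P3-P2-P4-P5-Hub: 19+11+10+18+17+29 = 104
Hub-P1-P3-P2-P5-P4-Hub: 19+11+10+16+17+21 = 94
Hub-P1-P3-P4-P2-P5-Hub: 19+11+24+18+16+29 = 117
Hub-P1-P3-P4-P5-P2-Hub: 19+11+24+17+16+26 = 113
Hub-P1-P3-P5-P2-P4-Hub: 19+11+12+16+18+21 = 97
Hub-P1-P3-P5-P4-P2-Hub: 19+11+12+17+18+26 = 103
Hub-P1-P4-P2-P3-P5-Hub: 19+13+18+10+12+29 = 101
Hub-P1-P4-P2-P5-P3-Hub: 19+13+18+16+12+17 = 95
… (46 more)
The minimum is 86.
One optimal route: Hub → P1 → P2 → P3 → P5 → P4 → Hub (or its reverse).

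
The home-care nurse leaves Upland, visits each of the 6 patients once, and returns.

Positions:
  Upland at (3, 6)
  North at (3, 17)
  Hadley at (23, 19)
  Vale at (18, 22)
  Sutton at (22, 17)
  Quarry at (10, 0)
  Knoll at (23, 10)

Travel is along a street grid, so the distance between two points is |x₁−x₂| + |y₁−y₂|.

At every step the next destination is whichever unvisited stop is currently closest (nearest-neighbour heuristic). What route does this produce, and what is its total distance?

At Upland the remaining stops are North 11, Quarry 13, Knoll 24, Sutton 30, Vale 31, Hadley 33; go to North.
At North the remaining stops are Sutton 19, Vale 20, Hadley 22, Quarry 24, Knoll 27; go to Sutton.
At Sutton the remaining stops are Hadley 3, Knoll 8, Vale 9, Quarry 29; go to Hadley.
At Hadley the remaining stops are Vale 8, Knoll 9, Quarry 32; go to Vale.
At Vale the remaining stops are Knoll 17, Quarry 30; go to Knoll.
At Knoll the remaining stops are Quarry 23; go to Quarry.
Return Quarry→Upland: 13.
Total = 11 + 19 + 3 + 8 + 17 + 23 + 13 = 94.

Nearest-neighbour total = 94; route Upland → North → Sutton → Hadley → Vale → Knoll → Quarry → Upland.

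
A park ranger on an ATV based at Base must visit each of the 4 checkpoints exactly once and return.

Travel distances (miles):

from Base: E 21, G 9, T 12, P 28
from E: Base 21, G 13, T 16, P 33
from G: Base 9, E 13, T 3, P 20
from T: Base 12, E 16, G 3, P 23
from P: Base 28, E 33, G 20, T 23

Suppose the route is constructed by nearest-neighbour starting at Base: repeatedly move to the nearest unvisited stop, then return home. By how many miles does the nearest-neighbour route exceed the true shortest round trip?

The nearest-neighbour route is 1 miles longer than optimal.

From Base: G=9, T=12, E=21, P=28 → choose G (9).
From G: T=3, E=13, P=20 → choose T (3).
From T: E=16, P=23 → choose E (16).
From E: P=33 → choose P (33).
NN route Base → G → T → E → P → Base costs 89.
Optimal: Base → E → G → T → P → Base costs 88 (by enumerating all 12 distinct tours).
Excess = 89 − 88 = 1.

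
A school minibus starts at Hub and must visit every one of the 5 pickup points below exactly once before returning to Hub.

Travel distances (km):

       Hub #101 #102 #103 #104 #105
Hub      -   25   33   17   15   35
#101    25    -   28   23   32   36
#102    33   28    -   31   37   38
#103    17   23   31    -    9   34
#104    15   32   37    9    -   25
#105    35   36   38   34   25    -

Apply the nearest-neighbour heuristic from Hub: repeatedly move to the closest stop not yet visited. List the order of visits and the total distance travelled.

Hub → [#104:15 / #103:17 / #101:25 / #102:33 / #105:35] → #104 (15)
#104 → [#103:9 / #105:25 / #101:32 / #102:37] → #103 (9)
#103 → [#101:23 / #102:31 / #105:34] → #101 (23)
#101 → [#102:28 / #105:36] → #102 (28)
#102 → [#105:38] → #105 (38)
Return #105→Hub: 35.
Total = 15 + 9 + 23 + 28 + 38 + 35 = 148.

Total distance 148 km via the nearest-neighbour route Hub → #104 → #103 → #101 → #102 → #105 → Hub.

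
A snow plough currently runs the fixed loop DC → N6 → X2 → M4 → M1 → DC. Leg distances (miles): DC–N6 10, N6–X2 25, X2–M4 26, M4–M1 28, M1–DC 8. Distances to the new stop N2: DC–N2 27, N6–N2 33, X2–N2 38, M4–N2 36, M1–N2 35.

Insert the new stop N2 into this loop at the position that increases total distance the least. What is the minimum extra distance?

Insertion cost between consecutive stops i–j is d(i,N2) + d(N2,j) − d(i,j):
  between DC and N6: 27 + 33 − 10 = 50
  between N6 and X2: 33 + 38 − 25 = 46
  between X2 and M4: 38 + 36 − 26 = 48
  between M4 and M1: 36 + 35 − 28 = 43
  between M1 and DC: 35 + 27 − 8 = 54
Cheapest insertion is between M4 and M1, adding 43.
New total = 97 + 43 = 140.

Adding 43 miles by placing N2 on the M4–M1 leg.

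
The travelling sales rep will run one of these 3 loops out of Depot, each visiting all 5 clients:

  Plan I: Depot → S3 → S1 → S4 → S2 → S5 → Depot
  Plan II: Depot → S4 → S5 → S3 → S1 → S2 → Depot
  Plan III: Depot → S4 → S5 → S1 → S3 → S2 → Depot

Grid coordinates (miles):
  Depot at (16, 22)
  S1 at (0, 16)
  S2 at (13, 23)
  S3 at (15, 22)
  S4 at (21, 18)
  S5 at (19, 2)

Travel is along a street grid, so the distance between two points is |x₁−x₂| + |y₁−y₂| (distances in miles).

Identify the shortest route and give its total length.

Plan I: 1 + 21 + 23 + 13 + 27 + 23 = 108
Plan II: 9 + 18 + 24 + 21 + 20 + 4 = 96
Plan III: 9 + 18 + 33 + 21 + 3 + 4 = 88

88 miles — Plan III is the shortest.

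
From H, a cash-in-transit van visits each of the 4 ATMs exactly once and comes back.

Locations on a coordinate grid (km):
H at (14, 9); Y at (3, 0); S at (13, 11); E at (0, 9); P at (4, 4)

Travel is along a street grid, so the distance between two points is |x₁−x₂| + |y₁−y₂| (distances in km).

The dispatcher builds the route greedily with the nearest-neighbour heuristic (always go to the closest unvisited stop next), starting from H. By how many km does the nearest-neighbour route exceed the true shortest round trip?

From H: S=3, E=14, P=15, Y=20 → choose S (3).
From S: E=15, P=16, Y=21 → choose E (15).
From E: P=9, Y=12 → choose P (9).
From P: Y=5 → choose Y (5).
NN route H → S → E → P → Y → H costs 52.
Optimal: H → S → E → Y → P → H costs 50 (by enumerating all 12 distinct tours).
Excess = 52 − 50 = 2.

Excess over optimum: 2 km.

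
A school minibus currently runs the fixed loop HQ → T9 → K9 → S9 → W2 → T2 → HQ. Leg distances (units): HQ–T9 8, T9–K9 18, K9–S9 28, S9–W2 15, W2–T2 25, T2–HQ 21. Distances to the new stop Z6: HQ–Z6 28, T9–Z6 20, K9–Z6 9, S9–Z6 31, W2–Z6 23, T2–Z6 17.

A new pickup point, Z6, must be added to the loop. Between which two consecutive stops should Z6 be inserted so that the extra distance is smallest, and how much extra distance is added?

Insertion cost between consecutive stops i–j is d(i,Z6) + d(Z6,j) − d(i,j):
  between HQ and T9: 28 + 20 − 8 = 40
  between T9 and K9: 20 + 9 − 18 = 11
  between K9 and S9: 9 + 31 − 28 = 12
  between S9 and W2: 31 + 23 − 15 = 39
  between W2 and T2: 23 + 17 − 25 = 15
  between T2 and HQ: 17 + 28 − 21 = 24
Cheapest insertion is between T9 and K9, adding 11.
New total = 115 + 11 = 126.

Minimum extra distance: 11, inserting Z6 between T9 and K9.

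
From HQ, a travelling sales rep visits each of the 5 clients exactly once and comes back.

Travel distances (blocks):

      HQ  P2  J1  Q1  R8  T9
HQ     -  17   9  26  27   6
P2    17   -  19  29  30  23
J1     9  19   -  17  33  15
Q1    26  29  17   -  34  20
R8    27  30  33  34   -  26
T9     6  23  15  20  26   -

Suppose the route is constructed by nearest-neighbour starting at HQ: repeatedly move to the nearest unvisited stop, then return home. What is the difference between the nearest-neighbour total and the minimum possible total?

HQ: T9=6, J1=9, P2=17, Q1=26, R8=27 ⇒ T9
T9: J1=15, Q1=20, P2=23, R8=26 ⇒ J1
J1: Q1=17, P2=19, R8=33 ⇒ Q1
Q1: P2=29, R8=34 ⇒ P2
P2: R8=30 ⇒ R8
NN route HQ → T9 → J1 → Q1 → P2 → R8 → HQ costs 124.
Optimal: HQ → J1 → Q1 → P2 → R8 → T9 → HQ costs 117 (by enumerating all 60 distinct tours).
Excess = 124 − 117 = 7.

Excess over optimum: 7 blocks.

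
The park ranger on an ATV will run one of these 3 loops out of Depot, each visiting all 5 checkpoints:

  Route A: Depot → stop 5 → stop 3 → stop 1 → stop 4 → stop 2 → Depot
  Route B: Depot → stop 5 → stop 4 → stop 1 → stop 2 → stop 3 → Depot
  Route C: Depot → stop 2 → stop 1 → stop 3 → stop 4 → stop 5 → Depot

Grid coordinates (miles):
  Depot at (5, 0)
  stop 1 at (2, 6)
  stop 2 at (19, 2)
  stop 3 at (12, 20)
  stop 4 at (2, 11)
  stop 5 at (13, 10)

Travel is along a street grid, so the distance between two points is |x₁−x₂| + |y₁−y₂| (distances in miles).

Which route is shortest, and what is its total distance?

Route A: 18 + 11 + 24 + 5 + 26 + 16 = 100
Route B: 18 + 12 + 5 + 21 + 25 + 27 = 108
Route C: 16 + 21 + 24 + 19 + 12 + 18 = 110

Shortest is Route A, total 100 miles.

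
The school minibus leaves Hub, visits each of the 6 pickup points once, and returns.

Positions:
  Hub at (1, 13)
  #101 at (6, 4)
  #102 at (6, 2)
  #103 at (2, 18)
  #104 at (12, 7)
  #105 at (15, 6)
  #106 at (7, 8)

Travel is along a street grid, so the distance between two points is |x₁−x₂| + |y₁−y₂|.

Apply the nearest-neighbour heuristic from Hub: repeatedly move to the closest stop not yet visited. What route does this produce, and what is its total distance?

Total distance 64 via the nearest-neighbour route Hub → #103 → #106 → #101 → #102 → #104 → #105 → Hub.

Hub → [#103:6 / #106:11 / #101:14 / #102:16 / #104:17 / #105:21] → #103 (6)
#103 → [#106:15 / #101:18 / #102:20 / #104:21 / #105:25] → #106 (15)
#106 → [#101:5 / #104:6 / #102:7 / #105:10] → #101 (5)
#101 → [#102:2 / #104:9 / #105:11] → #102 (2)
#102 → [#104:11 / #105:13] → #104 (11)
#104 → [#105:4] → #105 (4)
Return #105→Hub: 21.
Total = 6 + 15 + 5 + 2 + 11 + 4 + 21 = 64.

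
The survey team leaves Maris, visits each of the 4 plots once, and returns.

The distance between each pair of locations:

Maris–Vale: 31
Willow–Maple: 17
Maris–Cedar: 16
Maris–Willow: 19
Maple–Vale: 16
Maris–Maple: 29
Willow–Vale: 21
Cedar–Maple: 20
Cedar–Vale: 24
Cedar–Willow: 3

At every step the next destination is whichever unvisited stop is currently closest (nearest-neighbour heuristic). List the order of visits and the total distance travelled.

At Maris the remaining stops are Cedar 16, Willow 19, Maple 29, Vale 31; go to Cedar.
At Cedar the remaining stops are Willow 3, Maple 20, Vale 24; go to Willow.
At Willow the remaining stops are Maple 17, Vale 21; go to Maple.
At Maple the remaining stops are Vale 16; go to Vale.
Return Vale→Maris: 31.
Total = 16 + 3 + 17 + 16 + 31 = 83.

83 along Maris → Cedar → Willow → Maple → Vale → Maris.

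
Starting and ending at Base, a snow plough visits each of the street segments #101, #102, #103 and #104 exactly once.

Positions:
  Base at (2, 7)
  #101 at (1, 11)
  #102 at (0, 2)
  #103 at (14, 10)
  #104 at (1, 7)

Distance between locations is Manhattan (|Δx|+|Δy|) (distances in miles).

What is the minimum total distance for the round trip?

46 miles — the shortest possible round trip.

With 4 stops there are 4!/2 = 12 distinct round trips (a route and its reverse cost the same).
Base - #101 - #102 - #103 - #104 - Base: 5+10+22+16+1 = 54
Base - #101 - #102 - #104 - #103 - Base: 5+10+6+16+15 = 52
Base - #101 - #103 - #102 - #104 - Base: 5+14+22+6+1 = 48
Base - #101 - #103 - #104 - #102 - Base: 5+14+16+6+7 = 48
Base - #101 - #104 - #102 - #103 - Base: 5+4+6+22+15 = 52
Base - #101 - #104 - #103 - #102 - Base: 5+4+16+22+7 = 54
Base - #102 - #101 - #103 - #104 - Base: 7+10+14+16+1 = 48
Base - #102 - #101 - #104 - #103 - Base: 7+10+4+16+15 = 52
Base - #102 - #103 - #101 - #104 - Base: 7+22+14+4+1 = 48
Base - #102 - #104 - #101 - #103 - Base: 7+6+4+14+15 = 46
Base - #103 - #101 - #102 - #104 - Base: 15+14+10+6+1 = 46
Base - #103 - #102 - #101 - #104 - Base: 15+22+10+4+1 = 52
The minimum is 46.
One optimal route: Base → #102 → #104 → #101 → #103 → Base (or its reverse).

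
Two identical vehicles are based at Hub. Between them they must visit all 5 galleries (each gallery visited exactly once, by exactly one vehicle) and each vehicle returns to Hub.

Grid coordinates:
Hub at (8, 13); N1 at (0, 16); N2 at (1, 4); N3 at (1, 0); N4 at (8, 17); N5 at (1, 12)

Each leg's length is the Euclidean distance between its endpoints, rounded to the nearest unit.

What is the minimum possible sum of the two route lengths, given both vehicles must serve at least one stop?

Try each way of splitting the stops between the two vehicles (each non-empty) and, for each split, find the best tour for each vehicle:
  {N1} + {N2, N3, N4, N5}: 18 + 40 = 58
  {N2} + {N1, N3, N4, N5}: 22 + 43 = 65
  {N1, N2} + {N3, N4, N5}: 32 + 40 = 72
  {N3} + {N1, N2, N4, N5}: 30 + 35 = 65
  {N1, N3} + {N2, N4, N5}: 40 + 32 = 72
  {N2, N3} + {N1, N4, N5}: 30 + 23 = 53
  … (15 splits in total)
  {N4} + {N1, N2, N3, N5}: 8 + 40 = 48  ← best
Best: vehicle 1 Hub → N4 → Hub = 8; vehicle 2 Hub → N1 → N5 → N2 → N3 → Hub = 40; combined 48.

48 — the smallest possible combined total.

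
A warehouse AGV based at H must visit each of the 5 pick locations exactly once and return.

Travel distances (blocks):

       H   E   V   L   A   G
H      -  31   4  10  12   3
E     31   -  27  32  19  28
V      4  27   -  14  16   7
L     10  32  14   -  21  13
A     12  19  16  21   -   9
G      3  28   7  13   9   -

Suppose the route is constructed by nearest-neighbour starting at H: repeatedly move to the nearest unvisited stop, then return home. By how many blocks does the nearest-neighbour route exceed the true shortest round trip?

14 blocks longer than the optimal tour.

From H: G=3, V=4, L=10, A=12, E=31 → choose G (3).
From G: V=7, A=9, L=13, E=28 → choose V (7).
From V: L=14, A=16, E=27 → choose L (14).
From L: A=21, E=32 → choose A (21).
From A: E=19 → choose E (19).
NN route H → G → V → L → A → E → H costs 95.
Optimal: H → V → L → E → A → G → H costs 81 (by enumerating all 60 distinct tours).
Excess = 95 − 81 = 14.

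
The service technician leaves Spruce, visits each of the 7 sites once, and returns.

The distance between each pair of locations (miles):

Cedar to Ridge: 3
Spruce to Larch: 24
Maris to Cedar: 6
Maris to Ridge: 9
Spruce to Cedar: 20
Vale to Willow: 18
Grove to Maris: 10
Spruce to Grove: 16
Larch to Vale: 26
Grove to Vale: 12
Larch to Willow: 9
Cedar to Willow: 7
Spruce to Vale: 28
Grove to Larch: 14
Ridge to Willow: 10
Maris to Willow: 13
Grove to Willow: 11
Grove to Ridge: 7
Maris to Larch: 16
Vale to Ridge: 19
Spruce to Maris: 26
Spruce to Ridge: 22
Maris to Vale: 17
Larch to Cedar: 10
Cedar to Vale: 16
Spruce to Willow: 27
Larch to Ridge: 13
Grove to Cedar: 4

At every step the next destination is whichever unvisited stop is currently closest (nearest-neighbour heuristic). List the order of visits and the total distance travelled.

Nearest-neighbour total = 108 miles; route Spruce → Grove → Cedar → Ridge → Maris → Willow → Larch → Vale → Spruce.

From Spruce: distances to unvisited — Grove=16, Cedar=20, Ridge=22, Larch=24, Maris=26, Willow=27, Vale=28. Nearest is Grove (16).
From Grove: distances to unvisited — Cedar=4, Ridge=7, Maris=10, Willow=11, Vale=12, Larch=14. Nearest is Cedar (4).
From Cedar: distances to unvisited — Ridge=3, Maris=6, Willow=7, Larch=10, Vale=16. Nearest is Ridge (3).
From Ridge: distances to unvisited — Maris=9, Willow=10, Larch=13, Vale=19. Nearest is Maris (9).
From Maris: distances to unvisited — Willow=13, Larch=16, Vale=17. Nearest is Willow (13).
From Willow: distances to unvisited — Larch=9, Vale=18. Nearest is Larch (9).
From Larch: distances to unvisited — Vale=26. Nearest is Vale (26).
Return Vale→Spruce: 28.
Total = 16 + 4 + 3 + 9 + 13 + 9 + 26 + 28 = 108.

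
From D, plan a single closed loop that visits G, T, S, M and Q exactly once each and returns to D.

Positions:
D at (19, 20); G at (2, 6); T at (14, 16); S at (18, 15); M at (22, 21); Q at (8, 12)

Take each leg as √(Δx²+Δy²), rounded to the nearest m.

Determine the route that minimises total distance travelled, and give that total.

With 5 stops there are 5!/2 = 60 distinct round trips (a route and its reverse cost the same).
D-G-T-S-M-Q-D: 22+16+4+7+17+14 = 80
D-G-T-S-Q-M-D: 22+16+4+10+17+3 = 72
D-G-T-M-S-Q-D: 22+16+9+7+10+14 = 78
D-G-T-M-Q-S-D: 22+16+9+17+10+5 = 79
D-G-T-Q-S-M-D: 22+16+7+10+7+3 = 65
D-G-T-Q-M-S-D: 22+16+7+17+7+5 = 74
D-G-S-T-M-Q-D: 22+18+4+9+17+14 = 84
D-G-S-T-Q-M-D: 22+18+4+7+17+3 = 71
D-G-S-M-T-Q-D: 22+18+7+9+7+14 = 77
D-G-S-M-Q-T-D: 22+18+7+17+7+6 = 77
D-G-S-Q-T-M-D: 22+18+10+7+9+3 = 69
D-G-S-Q-M-T-D: 22+18+10+17+9+6 = 82
D-G-M-T-S-Q-D: 22+25+9+4+10+14 = 84
D-G-M-T-Q-S-D: 22+25+9+7+10+5 = 78
… (46 more)
D-T-Q-G-S-M-D: 6+7+8+18+7+3 = 49  ← best
The minimum is 49.
One optimal route: D → T → Q → G → S → M → D (or its reverse).

Minimum total distance: 49 m.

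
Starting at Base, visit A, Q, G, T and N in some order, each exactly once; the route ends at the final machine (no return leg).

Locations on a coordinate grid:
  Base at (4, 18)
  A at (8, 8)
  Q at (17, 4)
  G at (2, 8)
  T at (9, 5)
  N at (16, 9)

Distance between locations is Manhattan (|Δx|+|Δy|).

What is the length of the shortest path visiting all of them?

There are 5! = 120 possible orderings.
Base - A - Q - G - T - N: 14+13+19+10+11 = 67
Base - A - Q - G - N - T: 14+13+19+15+11 = 72
Base - A - Q - T - G - N: 14+13+9+10+15 = 61
Base - A - Q - T - N - G: 14+13+9+11+15 = 62
Base - A - Q - N - G - T: 14+13+6+15+10 = 58
Base - A - Q - N - T - G: 14+13+6+11+10 = 54
Base - A - G - Q - T - N: 14+6+19+9+11 = 59
Base - A - G - Q - N - T: 14+6+19+6+11 = 56
Base - A - G - T - Q - N: 14+6+10+9+6 = 45
Base - A - G - T - N - Q: 14+6+10+11+6 = 47
Base - A - G - N - Q - T: 14+6+15+6+9 = 50
Base - A - G - N - T - Q: 14+6+15+11+9 = 55
Base - A - T - Q - G - N: 14+4+9+19+15 = 61
Base - A - T - Q - N - G: 14+4+9+6+15 = 48
… (106 more)
Base - G - A - T - Q - N: 12+6+4+9+6 = 37  ← best
The minimum is 37.
One shortest path: Base → G → A → T → Q → N.

Minimum one-way distance = 37.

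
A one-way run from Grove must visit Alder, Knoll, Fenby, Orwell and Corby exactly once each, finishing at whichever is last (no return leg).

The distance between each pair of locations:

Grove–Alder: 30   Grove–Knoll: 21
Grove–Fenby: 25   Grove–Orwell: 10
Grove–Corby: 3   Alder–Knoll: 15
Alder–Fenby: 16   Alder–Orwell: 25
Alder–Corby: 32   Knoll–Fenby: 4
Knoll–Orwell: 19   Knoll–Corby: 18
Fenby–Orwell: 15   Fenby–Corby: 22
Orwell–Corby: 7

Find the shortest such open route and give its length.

Minimum one-way distance = 44.

There are 5! = 120 possible orderings.
Grove→Alder→Knoll→Fenby→Orwell→Corby: 30+15+4+15+7 = 71
Grove→Alder→Knoll→Fenby→Corby→Orwell: 30+15+4+22+7 = 78
Grove→Alder→Knoll→Orwell→Fenby→Corby: 30+15+19+15+22 = 101
Grove→Alder→Knoll→Orwell→Corby→Fenby: 30+15+19+7+22 = 93
Grove→Alder→Knoll→Corby→Fenby→Orwell: 30+15+18+22+15 = 100
Grove→Alder→Knoll→Corby→Orwell→Fenby: 30+15+18+7+15 = 85
Grove→Alder→Fenby→Knoll→Orwell→Corby: 30+16+4+19+7 = 76
Grove→Alder→Fenby→Knoll→Corby→Orwell: 30+16+4+18+7 = 75
Grove→Alder→Fenby→Orwell→Knoll→Corby: 30+16+15+19+18 = 98
Grove→Alder→Fenby→Orwell→Corby→Knoll: 30+16+15+7+18 = 86
Grove→Alder→Fenby→Corby→Knoll→Orwell: 30+16+22+18+19 = 105
Grove→Alder→Fenby→Corby→Orwell→Knoll: 30+16+22+7+19 = 94
Grove→Alder→Orwell→Knoll→Fenby→Corby: 30+25+19+4+22 = 100
Grove→Alder→Orwell→Knoll→Corby→Fenby: 30+25+19+18+22 = 114
… (106 more)
Grove→Corby→Orwell→Fenby→Knoll→Alder: 3+7+15+4+15 = 44  ← best
The minimum is 44.
One shortest path: Grove → Corby → Orwell → Fenby → Knoll → Alder.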